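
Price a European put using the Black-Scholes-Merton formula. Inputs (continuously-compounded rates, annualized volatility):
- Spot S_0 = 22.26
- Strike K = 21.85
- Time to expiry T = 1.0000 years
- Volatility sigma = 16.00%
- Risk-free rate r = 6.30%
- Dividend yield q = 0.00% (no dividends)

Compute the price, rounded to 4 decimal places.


Answer: Price = 0.6648

Derivation:
d1 = (ln(S/K) + (r - q + 0.5*sigma^2) * T) / (sigma * sqrt(T)) = 0.58994015
d2 = d1 - sigma * sqrt(T) = 0.42994015
exp(-rT) = 0.93894347; exp(-qT) = 1.00000000
P = K * exp(-rT) * N(-d2) - S_0 * exp(-qT) * N(-d1)
N(-d1) = 0.27761539; N(-d2) = 0.33361959
P = 21.8500 * 0.93894347 * 0.33361959 - 22.2600 * 1.00000000 * 0.27761539 = 0.6648


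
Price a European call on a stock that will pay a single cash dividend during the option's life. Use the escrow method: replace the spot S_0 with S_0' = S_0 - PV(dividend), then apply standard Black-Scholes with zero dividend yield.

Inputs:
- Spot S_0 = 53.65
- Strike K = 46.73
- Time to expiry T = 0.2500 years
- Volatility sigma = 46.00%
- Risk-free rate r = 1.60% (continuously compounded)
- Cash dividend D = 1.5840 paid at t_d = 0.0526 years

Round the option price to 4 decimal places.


PV(D) = D * exp(-r * t_d) = 1.5840 * 0.99915875 = 1.58266747
S_0' = S_0 - PV(D) = 53.6500 - 1.58266747 = 52.06733253
d1 = (ln(S_0'/K) + (r + sigma^2/2)*T) / (sigma*sqrt(T)) = 0.60261470
d2 = d1 - sigma*sqrt(T) = 0.37261470
exp(-rT) = 0.99600799
N(d1) = 0.72661748; N(d2) = 0.64528238
C = S_0' * N(d1) - K * exp(-rT) * N(d2) = 52.06733253 * 0.72661748 - 46.7300 * 0.99600799 * 0.64528238 = 7.7994

Answer: Price = 7.7994


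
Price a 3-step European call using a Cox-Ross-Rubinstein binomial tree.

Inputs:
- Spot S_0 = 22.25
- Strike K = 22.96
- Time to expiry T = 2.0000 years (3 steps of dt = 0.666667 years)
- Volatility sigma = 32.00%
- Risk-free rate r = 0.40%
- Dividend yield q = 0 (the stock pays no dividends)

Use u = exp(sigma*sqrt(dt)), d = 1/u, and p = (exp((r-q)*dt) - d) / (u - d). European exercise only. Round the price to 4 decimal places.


Answer: Price = V(0,0) = 4.0938

Derivation:
dt = T/N = 0.666667
u = exp(sigma*sqrt(dt)) = 1.298590; d = 1/u = 0.770066
p = (exp((r-q)*dt) - d) / (u - d) = 0.440102
Discount per step: exp(-r*dt) = 0.997337
Stock lattice S(k, i) with i counting down-moves:
  k=0: S(0,0) = 22.2500
  k=1: S(1,0) = 28.8936; S(1,1) = 17.1340
  k=2: S(2,0) = 37.5210; S(2,1) = 22.2500; S(2,2) = 13.1943
  k=3: S(3,0) = 48.7243; S(3,1) = 28.8936; S(3,2) = 17.1340; S(3,3) = 10.1605
Terminal payoffs V(N, i) = max(S_T - K, 0):
  V(3,0) = 25.764341; V(3,1) = 5.933623; V(3,2) = 0.000000; V(3,3) = 0.000000
Backward induction: V(k, i) = exp(-r*dt) * [p * V(k+1, i) + (1-p) * V(k+1, i+1)].
  V(2,0) = exp(-r*dt) * [p*25.764341 + (1-p)*5.933623] = 14.622109
  V(2,1) = exp(-r*dt) * [p*5.933623 + (1-p)*0.000000] = 2.604442
  V(2,2) = exp(-r*dt) * [p*0.000000 + (1-p)*0.000000] = 0.000000
  V(1,0) = exp(-r*dt) * [p*14.622109 + (1-p)*2.604442] = 7.872416
  V(1,1) = exp(-r*dt) * [p*2.604442 + (1-p)*0.000000] = 1.143167
  V(0,0) = exp(-r*dt) * [p*7.872416 + (1-p)*1.143167] = 4.093788


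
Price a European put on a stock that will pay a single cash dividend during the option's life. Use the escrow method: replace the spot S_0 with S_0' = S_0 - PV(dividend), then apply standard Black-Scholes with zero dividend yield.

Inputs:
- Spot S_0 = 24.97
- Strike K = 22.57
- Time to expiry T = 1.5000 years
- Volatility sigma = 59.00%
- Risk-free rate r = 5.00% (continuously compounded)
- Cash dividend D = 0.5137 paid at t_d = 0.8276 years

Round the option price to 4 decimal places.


PV(D) = D * exp(-r * t_d) = 0.5137 * 0.95946446 = 0.49287690
S_0' = S_0 - PV(D) = 24.9700 - 0.49287690 = 24.47712310
d1 = (ln(S_0'/K) + (r + sigma^2/2)*T) / (sigma*sqrt(T)) = 0.57734935
d2 = d1 - sigma*sqrt(T) = -0.14525012
exp(-rT) = 0.92774349
N(-d1) = 0.28185174; N(-d2) = 0.55774330
P = K * exp(-rT) * N(-d2) - S_0' * N(-d1) = 22.5700 * 0.92774349 * 0.55774330 - 24.47712310 * 0.28185174 = 4.7798

Answer: Price = 4.7798


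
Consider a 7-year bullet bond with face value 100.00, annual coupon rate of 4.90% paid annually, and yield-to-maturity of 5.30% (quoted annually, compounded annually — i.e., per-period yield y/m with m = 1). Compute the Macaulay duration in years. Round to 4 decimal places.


Coupon per period c = face * coupon_rate / m = 4.900000
Periods per year m = 1; per-period yield y/m = 0.053000
Number of cashflows N = 7
Cashflows (t years, CF_t, discount factor 1/(1+y/m)^(m*t), PV):
  t = 1.0000: CF_t = 4.900000, DF = 0.949668, PV = 4.653371
  t = 2.0000: CF_t = 4.900000, DF = 0.901869, PV = 4.419156
  t = 3.0000: CF_t = 4.900000, DF = 0.856475, PV = 4.196729
  t = 4.0000: CF_t = 4.900000, DF = 0.813367, PV = 3.985498
  t = 5.0000: CF_t = 4.900000, DF = 0.772428, PV = 3.784898
  t = 6.0000: CF_t = 4.900000, DF = 0.733550, PV = 3.594395
  t = 7.0000: CF_t = 104.900000, DF = 0.696629, PV = 73.076357
Price P = sum_t PV_t = 97.710406
Macaulay numerator sum_t t * PV_t:
  t * PV_t at t = 1.0000: 4.653371
  t * PV_t at t = 2.0000: 8.838312
  t * PV_t at t = 3.0000: 12.590188
  t * PV_t at t = 4.0000: 15.941992
  t * PV_t at t = 5.0000: 18.924492
  t * PV_t at t = 6.0000: 21.566373
  t * PV_t at t = 7.0000: 511.534500
Macaulay duration D = (sum_t t * PV_t) / P = 594.049228 / 97.710406 = 6.079693

Answer: Macaulay duration = 6.0797 years


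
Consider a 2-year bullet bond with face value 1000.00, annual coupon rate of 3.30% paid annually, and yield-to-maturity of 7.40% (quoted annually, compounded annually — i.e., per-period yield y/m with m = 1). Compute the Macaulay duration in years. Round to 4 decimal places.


Answer: Macaulay duration = 1.9668 years

Derivation:
Coupon per period c = face * coupon_rate / m = 33.000000
Periods per year m = 1; per-period yield y/m = 0.074000
Number of cashflows N = 2
Cashflows (t years, CF_t, discount factor 1/(1+y/m)^(m*t), PV):
  t = 1.0000: CF_t = 33.000000, DF = 0.931099, PV = 30.726257
  t = 2.0000: CF_t = 1033.000000, DF = 0.866945, PV = 895.553960
Price P = sum_t PV_t = 926.280217
Macaulay numerator sum_t t * PV_t:
  t * PV_t at t = 1.0000: 30.726257
  t * PV_t at t = 2.0000: 1791.107921
Macaulay duration D = (sum_t t * PV_t) / P = 1821.834178 / 926.280217 = 1.966828


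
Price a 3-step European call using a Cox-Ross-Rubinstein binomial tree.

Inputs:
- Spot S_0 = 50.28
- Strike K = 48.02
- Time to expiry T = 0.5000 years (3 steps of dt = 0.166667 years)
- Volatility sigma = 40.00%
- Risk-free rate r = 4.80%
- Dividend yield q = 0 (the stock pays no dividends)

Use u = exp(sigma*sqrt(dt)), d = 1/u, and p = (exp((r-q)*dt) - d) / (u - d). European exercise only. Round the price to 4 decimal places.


Answer: Price = V(0,0) = 7.7181

Derivation:
dt = T/N = 0.166667
u = exp(sigma*sqrt(dt)) = 1.177389; d = 1/u = 0.849337
p = (exp((r-q)*dt) - d) / (u - d) = 0.483750
Discount per step: exp(-r*dt) = 0.992032
Stock lattice S(k, i) with i counting down-moves:
  k=0: S(0,0) = 50.2800
  k=1: S(1,0) = 59.1991; S(1,1) = 42.7047
  k=2: S(2,0) = 69.7004; S(2,1) = 50.2800; S(2,2) = 36.2706
  k=3: S(3,0) = 82.0645; S(3,1) = 59.1991; S(3,2) = 42.7047; S(3,3) = 30.8060
Terminal payoffs V(N, i) = max(S_T - K, 0):
  V(3,0) = 34.044484; V(3,1) = 11.179121; V(3,2) = 0.000000; V(3,3) = 0.000000
Backward induction: V(k, i) = exp(-r*dt) * [p * V(k+1, i) + (1-p) * V(k+1, i+1)].
  V(2,0) = exp(-r*dt) * [p*34.044484 + (1-p)*11.179121] = 22.063025
  V(2,1) = exp(-r*dt) * [p*11.179121 + (1-p)*0.000000] = 5.364807
  V(2,2) = exp(-r*dt) * [p*0.000000 + (1-p)*0.000000] = 0.000000
  V(1,0) = exp(-r*dt) * [p*22.063025 + (1-p)*5.364807] = 13.335456
  V(1,1) = exp(-r*dt) * [p*5.364807 + (1-p)*0.000000] = 2.574546
  V(0,0) = exp(-r*dt) * [p*13.335456 + (1-p)*2.574546] = 7.718141


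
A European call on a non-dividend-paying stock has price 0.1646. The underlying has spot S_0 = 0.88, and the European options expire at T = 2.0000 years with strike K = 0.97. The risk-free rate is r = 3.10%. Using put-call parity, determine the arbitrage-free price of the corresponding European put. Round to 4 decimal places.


Put-call parity: C - P = S_0 * exp(-qT) - K * exp(-rT).
S_0 * exp(-qT) = 0.8800 * 1.00000000 = 0.88000000
K * exp(-rT) = 0.9700 * 0.93988289 = 0.91168640
P = C - S*exp(-qT) + K*exp(-rT)
P = 0.1646 - 0.88000000 + 0.91168640 = 0.1963

Answer: Put price = 0.1963


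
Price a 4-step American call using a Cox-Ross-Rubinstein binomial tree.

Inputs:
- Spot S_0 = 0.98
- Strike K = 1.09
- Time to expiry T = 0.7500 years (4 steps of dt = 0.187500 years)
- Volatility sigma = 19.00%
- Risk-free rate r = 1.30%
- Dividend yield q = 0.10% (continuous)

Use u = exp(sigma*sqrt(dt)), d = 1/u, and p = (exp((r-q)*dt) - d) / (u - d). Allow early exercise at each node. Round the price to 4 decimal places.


Answer: Price = V(0,0) = 0.0316

Derivation:
dt = T/N = 0.187500
u = exp(sigma*sqrt(dt)) = 1.085752; d = 1/u = 0.921021
p = (exp((r-q)*dt) - d) / (u - d) = 0.493118
Discount per step: exp(-r*dt) = 0.997565
Stock lattice S(k, i) with i counting down-moves:
  k=0: S(0,0) = 0.9800
  k=1: S(1,0) = 1.0640; S(1,1) = 0.9026
  k=2: S(2,0) = 1.1553; S(2,1) = 0.9800; S(2,2) = 0.8313
  k=3: S(3,0) = 1.2543; S(3,1) = 1.0640; S(3,2) = 0.9026; S(3,3) = 0.7657
  k=4: S(4,0) = 1.3619; S(4,1) = 1.1553; S(4,2) = 0.9800; S(4,3) = 0.8313; S(4,4) = 0.7052
Terminal payoffs V(N, i) = max(S_T - K, 0):
  V(4,0) = 0.271908; V(4,1) = 0.065279; V(4,2) = 0.000000; V(4,3) = 0.000000; V(4,4) = 0.000000
Backward induction: V(k, i) = exp(-r*dt) * [p * V(k+1, i) + (1-p) * V(k+1, i+1)]; then take max(V_cont, immediate exercise) for American.
  V(3,0) = exp(-r*dt) * [p*0.271908 + (1-p)*0.065279] = 0.166765; exercise = 0.164346; V(3,0) = max -> 0.166765
  V(3,1) = exp(-r*dt) * [p*0.065279 + (1-p)*0.000000] = 0.032112; exercise = 0.000000; V(3,1) = max -> 0.032112
  V(3,2) = exp(-r*dt) * [p*0.000000 + (1-p)*0.000000] = 0.000000; exercise = 0.000000; V(3,2) = max -> 0.000000
  V(3,3) = exp(-r*dt) * [p*0.000000 + (1-p)*0.000000] = 0.000000; exercise = 0.000000; V(3,3) = max -> 0.000000
  V(2,0) = exp(-r*dt) * [p*0.166765 + (1-p)*0.032112] = 0.098272; exercise = 0.065279; V(2,0) = max -> 0.098272
  V(2,1) = exp(-r*dt) * [p*0.032112 + (1-p)*0.000000] = 0.015796; exercise = 0.000000; V(2,1) = max -> 0.015796
  V(2,2) = exp(-r*dt) * [p*0.000000 + (1-p)*0.000000] = 0.000000; exercise = 0.000000; V(2,2) = max -> 0.000000
  V(1,0) = exp(-r*dt) * [p*0.098272 + (1-p)*0.015796] = 0.056329; exercise = 0.000000; V(1,0) = max -> 0.056329
  V(1,1) = exp(-r*dt) * [p*0.015796 + (1-p)*0.000000] = 0.007771; exercise = 0.000000; V(1,1) = max -> 0.007771
  V(0,0) = exp(-r*dt) * [p*0.056329 + (1-p)*0.007771] = 0.031638; exercise = 0.000000; V(0,0) = max -> 0.031638


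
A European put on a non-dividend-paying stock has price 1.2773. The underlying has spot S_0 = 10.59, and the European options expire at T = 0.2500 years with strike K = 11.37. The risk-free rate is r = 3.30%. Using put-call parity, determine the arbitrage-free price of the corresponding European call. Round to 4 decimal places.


Answer: Call price = 0.5907

Derivation:
Put-call parity: C - P = S_0 * exp(-qT) - K * exp(-rT).
S_0 * exp(-qT) = 10.5900 * 1.00000000 = 10.59000000
K * exp(-rT) = 11.3700 * 0.99178394 = 11.27658337
C = P + S*exp(-qT) - K*exp(-rT)
C = 1.2773 + 10.59000000 - 11.27658337 = 0.5907


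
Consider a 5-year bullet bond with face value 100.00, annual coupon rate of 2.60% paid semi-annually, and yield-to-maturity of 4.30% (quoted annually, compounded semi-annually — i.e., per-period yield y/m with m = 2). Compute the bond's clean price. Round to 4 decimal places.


Coupon per period c = face * coupon_rate / m = 1.300000
Periods per year m = 2; per-period yield y/m = 0.021500
Number of cashflows N = 10
Cashflows (t years, CF_t, discount factor 1/(1+y/m)^(m*t), PV):
  t = 0.5000: CF_t = 1.300000, DF = 0.978953, PV = 1.272638
  t = 1.0000: CF_t = 1.300000, DF = 0.958348, PV = 1.245852
  t = 1.5000: CF_t = 1.300000, DF = 0.938177, PV = 1.219630
  t = 2.0000: CF_t = 1.300000, DF = 0.918431, PV = 1.193960
  t = 2.5000: CF_t = 1.300000, DF = 0.899100, PV = 1.168830
  t = 3.0000: CF_t = 1.300000, DF = 0.880177, PV = 1.144229
  t = 3.5000: CF_t = 1.300000, DF = 0.861651, PV = 1.120146
  t = 4.0000: CF_t = 1.300000, DF = 0.843515, PV = 1.096570
  t = 4.5000: CF_t = 1.300000, DF = 0.825762, PV = 1.073490
  t = 5.0000: CF_t = 101.300000, DF = 0.808381, PV = 81.889032
Price P = sum_t PV_t = 92.424379

Answer: Price = 92.4244


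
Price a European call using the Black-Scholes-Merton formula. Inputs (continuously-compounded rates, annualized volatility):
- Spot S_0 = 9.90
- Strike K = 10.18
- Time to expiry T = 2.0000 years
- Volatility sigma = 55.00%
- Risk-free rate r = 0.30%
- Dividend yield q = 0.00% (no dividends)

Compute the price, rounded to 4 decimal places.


Answer: Price = 2.9210

Derivation:
d1 = (ln(S/K) + (r - q + 0.5*sigma^2) * T) / (sigma * sqrt(T)) = 0.36076555
d2 = d1 - sigma * sqrt(T) = -0.41705191
exp(-rT) = 0.99401796; exp(-qT) = 1.00000000
C = S_0 * exp(-qT) * N(d1) - K * exp(-rT) * N(d2)
N(d1) = 0.64086264; N(d2) = 0.33832022
C = 9.9000 * 1.00000000 * 0.64086264 - 10.1800 * 0.99401796 * 0.33832022 = 2.9210


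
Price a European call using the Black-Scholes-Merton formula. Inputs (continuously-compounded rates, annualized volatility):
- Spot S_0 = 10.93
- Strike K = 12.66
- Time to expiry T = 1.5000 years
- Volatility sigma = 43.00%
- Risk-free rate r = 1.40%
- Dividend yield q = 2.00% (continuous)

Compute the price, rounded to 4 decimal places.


Answer: Price = 1.5953

Derivation:
d1 = (ln(S/K) + (r - q + 0.5*sigma^2) * T) / (sigma * sqrt(T)) = -0.03277591
d2 = d1 - sigma * sqrt(T) = -0.55941620
exp(-rT) = 0.97921896; exp(-qT) = 0.97044553
C = S_0 * exp(-qT) * N(d1) - K * exp(-rT) * N(d2)
N(d1) = 0.48692664; N(d2) = 0.28793885
C = 10.9300 * 0.97044553 * 0.48692664 - 12.6600 * 0.97921896 * 0.28793885 = 1.5953


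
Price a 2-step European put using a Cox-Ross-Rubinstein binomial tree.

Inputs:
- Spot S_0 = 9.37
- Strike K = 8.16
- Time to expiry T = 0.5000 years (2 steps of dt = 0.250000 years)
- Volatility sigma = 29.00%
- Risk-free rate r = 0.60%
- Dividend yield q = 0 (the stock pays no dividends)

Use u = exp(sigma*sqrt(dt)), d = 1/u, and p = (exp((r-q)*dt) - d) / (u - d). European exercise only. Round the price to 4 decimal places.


dt = T/N = 0.250000
u = exp(sigma*sqrt(dt)) = 1.156040; d = 1/u = 0.865022
p = (exp((r-q)*dt) - d) / (u - d) = 0.468972
Discount per step: exp(-r*dt) = 0.998501
Stock lattice S(k, i) with i counting down-moves:
  k=0: S(0,0) = 9.3700
  k=1: S(1,0) = 10.8321; S(1,1) = 8.1053
  k=2: S(2,0) = 12.5223; S(2,1) = 9.3700; S(2,2) = 7.0112
Terminal payoffs V(N, i) = max(K - S_T, 0):
  V(2,0) = 0.000000; V(2,1) = 0.000000; V(2,2) = 1.148770
Backward induction: V(k, i) = exp(-r*dt) * [p * V(k+1, i) + (1-p) * V(k+1, i+1)].
  V(1,0) = exp(-r*dt) * [p*0.000000 + (1-p)*0.000000] = 0.000000
  V(1,1) = exp(-r*dt) * [p*0.000000 + (1-p)*1.148770] = 0.609115
  V(0,0) = exp(-r*dt) * [p*0.000000 + (1-p)*0.609115] = 0.322973

Answer: Price = V(0,0) = 0.3230


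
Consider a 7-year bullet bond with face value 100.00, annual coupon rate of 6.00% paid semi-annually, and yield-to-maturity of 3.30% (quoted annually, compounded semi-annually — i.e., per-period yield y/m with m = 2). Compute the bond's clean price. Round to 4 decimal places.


Answer: Price = 116.7533

Derivation:
Coupon per period c = face * coupon_rate / m = 3.000000
Periods per year m = 2; per-period yield y/m = 0.016500
Number of cashflows N = 14
Cashflows (t years, CF_t, discount factor 1/(1+y/m)^(m*t), PV):
  t = 0.5000: CF_t = 3.000000, DF = 0.983768, PV = 2.951303
  t = 1.0000: CF_t = 3.000000, DF = 0.967799, PV = 2.903397
  t = 1.5000: CF_t = 3.000000, DF = 0.952090, PV = 2.856269
  t = 2.0000: CF_t = 3.000000, DF = 0.936635, PV = 2.809906
  t = 2.5000: CF_t = 3.000000, DF = 0.921432, PV = 2.764295
  t = 3.0000: CF_t = 3.000000, DF = 0.906475, PV = 2.719424
  t = 3.5000: CF_t = 3.000000, DF = 0.891761, PV = 2.675282
  t = 4.0000: CF_t = 3.000000, DF = 0.877285, PV = 2.631856
  t = 4.5000: CF_t = 3.000000, DF = 0.863045, PV = 2.589136
  t = 5.0000: CF_t = 3.000000, DF = 0.849036, PV = 2.547108
  t = 5.5000: CF_t = 3.000000, DF = 0.835254, PV = 2.505763
  t = 6.0000: CF_t = 3.000000, DF = 0.821696, PV = 2.465089
  t = 6.5000: CF_t = 3.000000, DF = 0.808359, PV = 2.425076
  t = 7.0000: CF_t = 103.000000, DF = 0.795237, PV = 81.909422
Price P = sum_t PV_t = 116.753327


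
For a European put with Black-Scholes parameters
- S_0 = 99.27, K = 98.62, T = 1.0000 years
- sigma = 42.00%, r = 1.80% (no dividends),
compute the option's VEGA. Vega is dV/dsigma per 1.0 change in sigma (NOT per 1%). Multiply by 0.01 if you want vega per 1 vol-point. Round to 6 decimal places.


d1 = 0.2684984043; d2 = -0.1515015957
phi(d1) = 0.3848182132; exp(-qT) = 1.0000000000; exp(-rT) = 0.9821610324
Vega = S * exp(-qT) * phi(d1) * sqrt(T) = 99.2700 * 1.0000000000 * 0.3848182132 * 1.0000000000 = 38.200904

Answer: Vega = 38.200904


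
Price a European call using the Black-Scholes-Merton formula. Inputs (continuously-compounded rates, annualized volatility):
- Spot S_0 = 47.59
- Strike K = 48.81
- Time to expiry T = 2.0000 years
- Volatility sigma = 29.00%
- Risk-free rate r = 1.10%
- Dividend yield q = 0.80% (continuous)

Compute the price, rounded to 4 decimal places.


d1 = (ln(S/K) + (r - q + 0.5*sigma^2) * T) / (sigma * sqrt(T)) = 0.15797118
d2 = d1 - sigma * sqrt(T) = -0.25215075
exp(-rT) = 0.97824024; exp(-qT) = 0.98412732
C = S_0 * exp(-qT) * N(d1) - K * exp(-rT) * N(d2)
N(d1) = 0.56276025; N(d2) = 0.40046227
C = 47.5900 * 0.98412732 * 0.56276025 - 48.8100 * 0.97824024 * 0.40046227 = 7.2354

Answer: Price = 7.2354


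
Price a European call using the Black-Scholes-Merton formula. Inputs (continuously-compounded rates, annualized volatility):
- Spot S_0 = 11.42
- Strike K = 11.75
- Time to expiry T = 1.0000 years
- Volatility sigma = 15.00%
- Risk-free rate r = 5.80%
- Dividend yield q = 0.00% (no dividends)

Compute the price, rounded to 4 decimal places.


d1 = (ln(S/K) + (r - q + 0.5*sigma^2) * T) / (sigma * sqrt(T)) = 0.27175309
d2 = d1 - sigma * sqrt(T) = 0.12175309
exp(-rT) = 0.94364995; exp(-qT) = 1.00000000
C = S_0 * exp(-qT) * N(d1) - K * exp(-rT) * N(d2)
N(d1) = 0.60709406; N(d2) = 0.54845272
C = 11.4200 * 1.00000000 * 0.60709406 - 11.7500 * 0.94364995 * 0.54845272 = 0.8518

Answer: Price = 0.8518


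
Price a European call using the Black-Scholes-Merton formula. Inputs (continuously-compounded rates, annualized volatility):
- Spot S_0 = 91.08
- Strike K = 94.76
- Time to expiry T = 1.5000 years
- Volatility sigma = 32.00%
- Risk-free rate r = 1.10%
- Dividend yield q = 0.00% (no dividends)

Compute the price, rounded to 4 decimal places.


Answer: Price = 13.2753

Derivation:
d1 = (ln(S/K) + (r - q + 0.5*sigma^2) * T) / (sigma * sqrt(T)) = 0.13699502
d2 = d1 - sigma * sqrt(T) = -0.25492334
exp(-rT) = 0.98363538; exp(-qT) = 1.00000000
C = S_0 * exp(-qT) * N(d1) - K * exp(-rT) * N(d2)
N(d1) = 0.55448263; N(d2) = 0.39939115
C = 91.0800 * 1.00000000 * 0.55448263 - 94.7600 * 0.98363538 * 0.39939115 = 13.2753


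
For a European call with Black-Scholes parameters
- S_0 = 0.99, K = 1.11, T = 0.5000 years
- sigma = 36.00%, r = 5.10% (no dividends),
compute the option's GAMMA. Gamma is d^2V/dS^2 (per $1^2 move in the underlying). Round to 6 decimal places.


Answer: Gamma = 1.544494

Derivation:
d1 = -0.2219936251; d2 = -0.4765520664
phi(d1) = 0.3892322312; exp(-qT) = 1.0000000000; exp(-rT) = 0.9748223790
Gamma = exp(-qT) * phi(d1) / (S * sigma * sqrt(T)) = 1.0000000000 * 0.3892322312 / (0.9900 * 0.3600 * 0.7071067812) = 1.544494


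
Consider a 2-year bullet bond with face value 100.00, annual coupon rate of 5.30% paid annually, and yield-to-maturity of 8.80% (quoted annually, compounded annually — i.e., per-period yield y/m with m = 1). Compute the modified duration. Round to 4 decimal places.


Coupon per period c = face * coupon_rate / m = 5.300000
Periods per year m = 1; per-period yield y/m = 0.088000
Number of cashflows N = 2
Cashflows (t years, CF_t, discount factor 1/(1+y/m)^(m*t), PV):
  t = 1.0000: CF_t = 5.300000, DF = 0.919118, PV = 4.871324
  t = 2.0000: CF_t = 105.300000, DF = 0.844777, PV = 88.955044
Price P = sum_t PV_t = 93.826368
First compute Macaulay numerator sum_t t * PV_t:
  t * PV_t at t = 1.0000: 4.871324
  t * PV_t at t = 2.0000: 177.910089
Macaulay duration D = 182.781412 / 93.826368 = 1.948082
Modified duration = D / (1 + y/m) = 1.948082 / (1 + 0.088000) = 1.790516

Answer: Modified duration = 1.7905


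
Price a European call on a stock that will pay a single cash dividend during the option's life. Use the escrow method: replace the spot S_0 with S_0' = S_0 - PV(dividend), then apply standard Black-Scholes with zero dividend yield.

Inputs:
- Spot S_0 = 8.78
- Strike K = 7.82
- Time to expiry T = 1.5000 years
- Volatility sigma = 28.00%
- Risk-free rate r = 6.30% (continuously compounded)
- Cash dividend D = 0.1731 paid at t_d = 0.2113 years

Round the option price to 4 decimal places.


PV(D) = D * exp(-r * t_d) = 0.1731 * 0.98677631 = 0.17081098
S_0' = S_0 - PV(D) = 8.7800 - 0.17081098 = 8.60918902
d1 = (ln(S_0'/K) + (r + sigma^2/2)*T) / (sigma*sqrt(T)) = 0.72739805
d2 = d1 - sigma*sqrt(T) = 0.38446949
exp(-rT) = 0.90982773
N(d1) = 0.76650893; N(d2) = 0.64968475
C = S_0' * N(d1) - K * exp(-rT) * N(d2) = 8.60918902 * 0.76650893 - 7.8200 * 0.90982773 * 0.64968475 = 1.9766

Answer: Price = 1.9766


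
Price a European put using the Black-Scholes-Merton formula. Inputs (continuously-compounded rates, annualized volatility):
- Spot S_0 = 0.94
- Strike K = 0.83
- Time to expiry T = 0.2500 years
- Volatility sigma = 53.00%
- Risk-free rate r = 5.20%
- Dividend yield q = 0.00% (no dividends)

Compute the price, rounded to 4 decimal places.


d1 = (ln(S/K) + (r - q + 0.5*sigma^2) * T) / (sigma * sqrt(T)) = 0.65119500
d2 = d1 - sigma * sqrt(T) = 0.38619500
exp(-rT) = 0.98708414; exp(-qT) = 1.00000000
P = K * exp(-rT) * N(-d2) - S_0 * exp(-qT) * N(-d1)
N(-d1) = 0.25746031; N(-d2) = 0.34967613
P = 0.8300 * 0.98708414 * 0.34967613 - 0.9400 * 1.00000000 * 0.25746031 = 0.0445

Answer: Price = 0.0445


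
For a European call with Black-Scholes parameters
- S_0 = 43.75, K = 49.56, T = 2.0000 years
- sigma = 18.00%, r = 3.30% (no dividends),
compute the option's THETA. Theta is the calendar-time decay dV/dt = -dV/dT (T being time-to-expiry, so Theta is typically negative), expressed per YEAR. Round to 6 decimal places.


d1 = -0.1032864745; d2 = -0.3578449158
phi(d1) = 0.3968199685; exp(-qT) = 1.0000000000; exp(-rT) = 0.9361308643
Theta = -S*exp(-qT)*phi(d1)*sigma/(2*sqrt(T)) - r*K*exp(-rT)*N(d2) + q*S*exp(-qT)*N(d1)
N(d1) = 0.4588678050; N(d2) = 0.3602296877; sqrt(T) = 1.4142135624
Term 1 = -43.7500 * 1.0000000000 * 0.3968199685 * 0.1800 / (2 * 1.4142135624) = -1.1048392319
Term 2 = -0.0330 * 49.5600 * 0.9361308643 * 0.3602296877 = -0.5515200474
Term 3 = 0 (no dividend yield, q = 0)
Theta = -1.1048392319 + (-0.5515200474) + (0.0000000000) = -1.656359

Answer: Theta = -1.656359


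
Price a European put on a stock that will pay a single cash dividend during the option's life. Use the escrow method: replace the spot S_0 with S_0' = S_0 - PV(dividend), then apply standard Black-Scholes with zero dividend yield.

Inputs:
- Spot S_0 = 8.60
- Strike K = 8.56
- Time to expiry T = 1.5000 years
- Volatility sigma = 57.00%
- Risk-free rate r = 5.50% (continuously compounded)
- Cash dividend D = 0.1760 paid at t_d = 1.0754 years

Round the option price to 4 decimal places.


Answer: Price = 1.9608

Derivation:
PV(D) = D * exp(-r * t_d) = 0.1760 * 0.94256820 = 0.16589200
S_0' = S_0 - PV(D) = 8.6000 - 0.16589200 = 8.43410800
d1 = (ln(S_0'/K) + (r + sigma^2/2)*T) / (sigma*sqrt(T)) = 0.44600591
d2 = d1 - sigma*sqrt(T) = -0.25209866
exp(-rT) = 0.92081144
N(-d1) = 0.32779649; N(-d2) = 0.59951760
P = K * exp(-rT) * N(-d2) - S_0' * N(-d1) = 8.5600 * 0.92081144 * 0.59951760 - 8.43410800 * 0.32779649 = 1.9608


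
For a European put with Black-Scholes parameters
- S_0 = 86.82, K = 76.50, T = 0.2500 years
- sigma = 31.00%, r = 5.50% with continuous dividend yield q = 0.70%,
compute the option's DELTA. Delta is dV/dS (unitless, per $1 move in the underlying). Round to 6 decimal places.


Answer: Delta = -0.165398

Derivation:
d1 = 0.9713468970; d2 = 0.8163468970
phi(d1) = 0.2489020259; exp(-qT) = 0.9982515304; exp(-rT) = 0.9863440995
N(-d1) = 0.1656877814
Delta = -exp(-qT) * N(-d1) = -0.9982515304 * 0.1656877814 = -0.165398


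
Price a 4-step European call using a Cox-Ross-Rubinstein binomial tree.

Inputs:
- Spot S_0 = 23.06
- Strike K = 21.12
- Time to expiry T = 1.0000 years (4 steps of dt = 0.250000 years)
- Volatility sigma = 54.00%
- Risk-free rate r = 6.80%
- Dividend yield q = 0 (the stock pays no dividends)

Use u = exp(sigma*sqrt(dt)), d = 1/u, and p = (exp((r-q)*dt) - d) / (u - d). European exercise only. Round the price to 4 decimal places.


dt = T/N = 0.250000
u = exp(sigma*sqrt(dt)) = 1.309964; d = 1/u = 0.763379
p = (exp((r-q)*dt) - d) / (u - d) = 0.464275
Discount per step: exp(-r*dt) = 0.983144
Stock lattice S(k, i) with i counting down-moves:
  k=0: S(0,0) = 23.0600
  k=1: S(1,0) = 30.2078; S(1,1) = 17.6035
  k=2: S(2,0) = 39.5711; S(2,1) = 23.0600; S(2,2) = 13.4382
  k=3: S(3,0) = 51.8368; S(3,1) = 30.2078; S(3,2) = 17.6035; S(3,3) = 10.2584
  k=4: S(4,0) = 67.9043; S(4,1) = 39.5711; S(4,2) = 23.0600; S(4,3) = 13.4382; S(4,4) = 7.8311
Terminal payoffs V(N, i) = max(S_T - K, 0):
  V(4,0) = 46.784310; V(4,1) = 18.451118; V(4,2) = 1.940000; V(4,3) = 0.000000; V(4,4) = 0.000000
Backward induction: V(k, i) = exp(-r*dt) * [p * V(k+1, i) + (1-p) * V(k+1, i+1)].
  V(3,0) = exp(-r*dt) * [p*46.784310 + (1-p)*18.451118] = 31.072764
  V(3,1) = exp(-r*dt) * [p*18.451118 + (1-p)*1.940000] = 9.443786
  V(3,2) = exp(-r*dt) * [p*1.940000 + (1-p)*0.000000] = 0.885511
  V(3,3) = exp(-r*dt) * [p*0.000000 + (1-p)*0.000000] = 0.000000
  V(2,0) = exp(-r*dt) * [p*31.072764 + (1-p)*9.443786] = 19.157128
  V(2,1) = exp(-r*dt) * [p*9.443786 + (1-p)*0.885511] = 4.777002
  V(2,2) = exp(-r*dt) * [p*0.885511 + (1-p)*0.000000] = 0.404191
  V(1,0) = exp(-r*dt) * [p*19.157128 + (1-p)*4.777002] = 11.260277
  V(1,1) = exp(-r*dt) * [p*4.777002 + (1-p)*0.404191] = 2.393344
  V(0,0) = exp(-r*dt) * [p*11.260277 + (1-p)*2.393344] = 6.400306

Answer: Price = V(0,0) = 6.4003


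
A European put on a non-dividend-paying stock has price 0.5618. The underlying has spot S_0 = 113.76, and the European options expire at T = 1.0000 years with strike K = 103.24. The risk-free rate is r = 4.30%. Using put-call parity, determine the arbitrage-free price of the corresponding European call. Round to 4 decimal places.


Put-call parity: C - P = S_0 * exp(-qT) - K * exp(-rT).
S_0 * exp(-qT) = 113.7600 * 1.00000000 = 113.76000000
K * exp(-rT) = 103.2400 * 0.95791139 = 98.89477191
C = P + S*exp(-qT) - K*exp(-rT)
C = 0.5618 + 113.76000000 - 98.89477191 = 15.4270

Answer: Call price = 15.4270


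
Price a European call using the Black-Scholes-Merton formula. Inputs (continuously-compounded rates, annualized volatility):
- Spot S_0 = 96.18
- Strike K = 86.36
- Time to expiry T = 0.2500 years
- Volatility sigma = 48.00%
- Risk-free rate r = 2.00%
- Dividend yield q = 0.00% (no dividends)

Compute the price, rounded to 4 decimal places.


d1 = (ln(S/K) + (r - q + 0.5*sigma^2) * T) / (sigma * sqrt(T)) = 0.58957013
d2 = d1 - sigma * sqrt(T) = 0.34957013
exp(-rT) = 0.99501248; exp(-qT) = 1.00000000
C = S_0 * exp(-qT) * N(d1) - K * exp(-rT) * N(d2)
N(d1) = 0.72226056; N(d2) = 0.63666933
C = 96.1800 * 1.00000000 * 0.72226056 - 86.3600 * 0.99501248 * 0.63666933 = 14.7585

Answer: Price = 14.7585


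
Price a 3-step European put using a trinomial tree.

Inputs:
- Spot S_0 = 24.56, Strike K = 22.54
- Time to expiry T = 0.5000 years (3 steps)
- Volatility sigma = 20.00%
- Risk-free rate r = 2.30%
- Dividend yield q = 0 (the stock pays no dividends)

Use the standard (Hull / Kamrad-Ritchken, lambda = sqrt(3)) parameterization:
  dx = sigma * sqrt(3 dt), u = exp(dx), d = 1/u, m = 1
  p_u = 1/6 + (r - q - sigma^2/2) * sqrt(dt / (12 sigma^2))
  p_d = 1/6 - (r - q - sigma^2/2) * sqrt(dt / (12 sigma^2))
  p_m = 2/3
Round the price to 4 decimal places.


dt = T/N = 0.166667; dx = sigma*sqrt(3*dt) = 0.141421
u = exp(dx) = 1.151910; d = 1/u = 0.868123
p_u = 0.168434, p_m = 0.666667, p_d = 0.164899
Discount per step: exp(-r*dt) = 0.996174
Stock lattice S(k, j) with j the centered position index:
  k=0: S(0,+0) = 24.5600
  k=1: S(1,-1) = 21.3211; S(1,+0) = 24.5600; S(1,+1) = 28.2909
  k=2: S(2,-2) = 18.5094; S(2,-1) = 21.3211; S(2,+0) = 24.5600; S(2,+1) = 28.2909; S(2,+2) = 32.5886
  k=3: S(3,-3) = 16.0684; S(3,-2) = 18.5094; S(3,-1) = 21.3211; S(3,+0) = 24.5600; S(3,+1) = 28.2909; S(3,+2) = 32.5886; S(3,+3) = 37.5391
Terminal payoffs V(N, j) = max(K - S_T, 0):
  V(3,-3) = 6.471593; V(3,-2) = 4.030643; V(3,-1) = 1.218888; V(3,+0) = 0.000000; V(3,+1) = 0.000000; V(3,+2) = 0.000000; V(3,+3) = 0.000000
Backward induction: V(k, j) = exp(-r*dt) * [p_u * V(k+1, j+1) + p_m * V(k+1, j) + p_d * V(k+1, j-1)]
  V(2,-2) = exp(-r*dt) * [p_u*1.218888 + p_m*4.030643 + p_d*6.471593] = 3.944407
  V(2,-1) = exp(-r*dt) * [p_u*0.000000 + p_m*1.218888 + p_d*4.030643] = 1.471589
  V(2,+0) = exp(-r*dt) * [p_u*0.000000 + p_m*0.000000 + p_d*1.218888] = 0.200224
  V(2,+1) = exp(-r*dt) * [p_u*0.000000 + p_m*0.000000 + p_d*0.000000] = 0.000000
  V(2,+2) = exp(-r*dt) * [p_u*0.000000 + p_m*0.000000 + p_d*0.000000] = 0.000000
  V(1,-1) = exp(-r*dt) * [p_u*0.200224 + p_m*1.471589 + p_d*3.944407] = 1.658841
  V(1,+0) = exp(-r*dt) * [p_u*0.000000 + p_m*0.200224 + p_d*1.471589] = 0.374707
  V(1,+1) = exp(-r*dt) * [p_u*0.000000 + p_m*0.000000 + p_d*0.200224] = 0.032890
  V(0,+0) = exp(-r*dt) * [p_u*0.032890 + p_m*0.374707 + p_d*1.658841] = 0.526862

Answer: Price = V(0,0) = 0.5269


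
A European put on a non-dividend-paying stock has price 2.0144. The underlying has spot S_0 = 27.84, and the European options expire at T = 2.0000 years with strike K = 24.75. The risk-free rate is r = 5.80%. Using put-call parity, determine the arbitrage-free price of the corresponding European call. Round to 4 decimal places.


Put-call parity: C - P = S_0 * exp(-qT) - K * exp(-rT).
S_0 * exp(-qT) = 27.8400 * 1.00000000 = 27.84000000
K * exp(-rT) = 24.7500 * 0.89047522 = 22.03926178
C = P + S*exp(-qT) - K*exp(-rT)
C = 2.0144 + 27.84000000 - 22.03926178 = 7.8151

Answer: Call price = 7.8151


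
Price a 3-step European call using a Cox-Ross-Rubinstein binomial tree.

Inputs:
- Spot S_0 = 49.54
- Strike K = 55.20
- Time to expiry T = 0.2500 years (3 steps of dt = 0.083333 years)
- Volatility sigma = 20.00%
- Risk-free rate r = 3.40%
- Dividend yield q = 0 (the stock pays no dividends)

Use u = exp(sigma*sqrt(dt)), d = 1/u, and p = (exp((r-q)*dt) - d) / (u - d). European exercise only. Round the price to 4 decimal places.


dt = T/N = 0.083333
u = exp(sigma*sqrt(dt)) = 1.059434; d = 1/u = 0.943900
p = (exp((r-q)*dt) - d) / (u - d) = 0.510129
Discount per step: exp(-r*dt) = 0.997171
Stock lattice S(k, i) with i counting down-moves:
  k=0: S(0,0) = 49.5400
  k=1: S(1,0) = 52.4844; S(1,1) = 46.7608
  k=2: S(2,0) = 55.6037; S(2,1) = 49.5400; S(2,2) = 44.1375
  k=3: S(3,0) = 58.9085; S(3,1) = 52.4844; S(3,2) = 46.7608; S(3,3) = 41.6614
Terminal payoffs V(N, i) = max(S_T - K, 0):
  V(3,0) = 3.708507; V(3,1) = 0.000000; V(3,2) = 0.000000; V(3,3) = 0.000000
Backward induction: V(k, i) = exp(-r*dt) * [p * V(k+1, i) + (1-p) * V(k+1, i+1)].
  V(2,0) = exp(-r*dt) * [p*3.708507 + (1-p)*0.000000] = 1.886463
  V(2,1) = exp(-r*dt) * [p*0.000000 + (1-p)*0.000000] = 0.000000
  V(2,2) = exp(-r*dt) * [p*0.000000 + (1-p)*0.000000] = 0.000000
  V(1,0) = exp(-r*dt) * [p*1.886463 + (1-p)*0.000000] = 0.959617
  V(1,1) = exp(-r*dt) * [p*0.000000 + (1-p)*0.000000] = 0.000000
  V(0,0) = exp(-r*dt) * [p*0.959617 + (1-p)*0.000000] = 0.488143

Answer: Price = V(0,0) = 0.4881


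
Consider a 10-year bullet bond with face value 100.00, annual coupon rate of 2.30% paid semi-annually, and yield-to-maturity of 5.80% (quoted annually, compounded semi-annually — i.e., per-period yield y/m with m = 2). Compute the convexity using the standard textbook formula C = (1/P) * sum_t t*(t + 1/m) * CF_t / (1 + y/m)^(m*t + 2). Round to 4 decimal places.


Coupon per period c = face * coupon_rate / m = 1.150000
Periods per year m = 2; per-period yield y/m = 0.029000
Number of cashflows N = 20
Cashflows (t years, CF_t, discount factor 1/(1+y/m)^(m*t), PV):
  t = 0.5000: CF_t = 1.150000, DF = 0.971817, PV = 1.117590
  t = 1.0000: CF_t = 1.150000, DF = 0.944429, PV = 1.086093
  t = 1.5000: CF_t = 1.150000, DF = 0.917812, PV = 1.055484
  t = 2.0000: CF_t = 1.150000, DF = 0.891946, PV = 1.025738
  t = 2.5000: CF_t = 1.150000, DF = 0.866808, PV = 0.996830
  t = 3.0000: CF_t = 1.150000, DF = 0.842379, PV = 0.968736
  t = 3.5000: CF_t = 1.150000, DF = 0.818639, PV = 0.941435
  t = 4.0000: CF_t = 1.150000, DF = 0.795567, PV = 0.914903
  t = 4.5000: CF_t = 1.150000, DF = 0.773146, PV = 0.889118
  t = 5.0000: CF_t = 1.150000, DF = 0.751357, PV = 0.864060
  t = 5.5000: CF_t = 1.150000, DF = 0.730182, PV = 0.839709
  t = 6.0000: CF_t = 1.150000, DF = 0.709603, PV = 0.816044
  t = 6.5000: CF_t = 1.150000, DF = 0.689605, PV = 0.793045
  t = 7.0000: CF_t = 1.150000, DF = 0.670170, PV = 0.770695
  t = 7.5000: CF_t = 1.150000, DF = 0.651282, PV = 0.748975
  t = 8.0000: CF_t = 1.150000, DF = 0.632928, PV = 0.727867
  t = 8.5000: CF_t = 1.150000, DF = 0.615090, PV = 0.707353
  t = 9.0000: CF_t = 1.150000, DF = 0.597755, PV = 0.687418
  t = 9.5000: CF_t = 1.150000, DF = 0.580909, PV = 0.668045
  t = 10.0000: CF_t = 101.150000, DF = 0.564537, PV = 57.102930
Price P = sum_t PV_t = 73.722068
Convexity numerator sum_t t*(t + 1/m) * CF_t / (1+y/m)^(m*t + 2):
  t = 0.5000: term = 0.527742
  t = 1.0000: term = 1.538607
  t = 1.5000: term = 2.990489
  t = 2.0000: term = 4.843682
  t = 2.5000: term = 7.060760
  t = 3.0000: term = 9.606477
  t = 3.5000: term = 12.447654
  t = 4.0000: term = 15.553087
  t = 4.5000: term = 18.893449
  t = 5.0000: term = 22.441198
  t = 5.5000: term = 26.170493
  t = 6.0000: term = 30.057109
  t = 6.5000: term = 34.078354
  t = 7.0000: term = 38.213001
  t = 7.5000: term = 42.441206
  t = 8.0000: term = 46.744445
  t = 8.5000: term = 51.105443
  t = 9.0000: term = 55.508113
  t = 9.5000: term = 59.937493
  t = 10.0000: term = 5662.613779
Convexity = (1/P) * sum = 6142.772581 / 73.722068 = 83.323390

Answer: Convexity = 83.3234


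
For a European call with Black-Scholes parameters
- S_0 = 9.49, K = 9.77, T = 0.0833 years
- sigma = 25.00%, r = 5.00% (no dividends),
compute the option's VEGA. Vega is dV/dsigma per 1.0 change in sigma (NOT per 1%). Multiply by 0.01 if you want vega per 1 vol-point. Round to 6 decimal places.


d1 = -0.3091945103; d2 = -0.3813488587
phi(d1) = 0.3803211864; exp(-qT) = 1.0000000000; exp(-rT) = 0.9958436616
Vega = S * exp(-qT) * phi(d1) * sqrt(T) = 9.4900 * 1.0000000000 * 0.3803211864 * 0.2886173938 = 1.041692

Answer: Vega = 1.041692


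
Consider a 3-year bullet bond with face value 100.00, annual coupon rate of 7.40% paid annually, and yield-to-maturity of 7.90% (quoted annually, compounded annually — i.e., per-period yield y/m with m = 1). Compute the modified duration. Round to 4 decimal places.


Answer: Modified duration = 2.5919

Derivation:
Coupon per period c = face * coupon_rate / m = 7.400000
Periods per year m = 1; per-period yield y/m = 0.079000
Number of cashflows N = 3
Cashflows (t years, CF_t, discount factor 1/(1+y/m)^(m*t), PV):
  t = 1.0000: CF_t = 7.400000, DF = 0.926784, PV = 6.858202
  t = 2.0000: CF_t = 7.400000, DF = 0.858929, PV = 6.356072
  t = 3.0000: CF_t = 107.400000, DF = 0.796041, PV = 85.494849
Price P = sum_t PV_t = 98.709123
First compute Macaulay numerator sum_t t * PV_t:
  t * PV_t at t = 1.0000: 6.858202
  t * PV_t at t = 2.0000: 12.712145
  t * PV_t at t = 3.0000: 256.484546
Macaulay duration D = 276.054892 / 98.709123 = 2.796650
Modified duration = D / (1 + y/m) = 2.796650 / (1 + 0.079000) = 2.591891


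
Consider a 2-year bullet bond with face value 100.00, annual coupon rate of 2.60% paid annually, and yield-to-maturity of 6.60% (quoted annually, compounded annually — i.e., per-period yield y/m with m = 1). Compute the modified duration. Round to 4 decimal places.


Answer: Modified duration = 1.8515

Derivation:
Coupon per period c = face * coupon_rate / m = 2.600000
Periods per year m = 1; per-period yield y/m = 0.066000
Number of cashflows N = 2
Cashflows (t years, CF_t, discount factor 1/(1+y/m)^(m*t), PV):
  t = 1.0000: CF_t = 2.600000, DF = 0.938086, PV = 2.439024
  t = 2.0000: CF_t = 102.600000, DF = 0.880006, PV = 90.288607
Price P = sum_t PV_t = 92.727631
First compute Macaulay numerator sum_t t * PV_t:
  t * PV_t at t = 1.0000: 2.439024
  t * PV_t at t = 2.0000: 180.577213
Macaulay duration D = 183.016238 / 92.727631 = 1.973697
Modified duration = D / (1 + y/m) = 1.973697 / (1 + 0.066000) = 1.851498


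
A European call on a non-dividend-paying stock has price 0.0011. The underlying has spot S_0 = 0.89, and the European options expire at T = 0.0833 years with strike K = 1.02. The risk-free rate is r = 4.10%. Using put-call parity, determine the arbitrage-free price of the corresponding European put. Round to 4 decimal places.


Put-call parity: C - P = S_0 * exp(-qT) - K * exp(-rT).
S_0 * exp(-qT) = 0.8900 * 1.00000000 = 0.89000000
K * exp(-rT) = 1.0200 * 0.99659053 = 1.01652234
P = C - S*exp(-qT) + K*exp(-rT)
P = 0.0011 - 0.89000000 + 1.01652234 = 0.1276

Answer: Put price = 0.1276


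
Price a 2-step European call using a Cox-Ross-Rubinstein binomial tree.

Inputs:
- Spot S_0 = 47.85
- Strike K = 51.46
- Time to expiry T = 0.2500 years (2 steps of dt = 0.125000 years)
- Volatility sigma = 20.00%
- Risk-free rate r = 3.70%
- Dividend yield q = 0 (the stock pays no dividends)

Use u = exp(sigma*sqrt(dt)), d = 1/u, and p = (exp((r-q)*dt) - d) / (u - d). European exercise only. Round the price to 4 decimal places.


dt = T/N = 0.125000
u = exp(sigma*sqrt(dt)) = 1.073271; d = 1/u = 0.931731
p = (exp((r-q)*dt) - d) / (u - d) = 0.515082
Discount per step: exp(-r*dt) = 0.995386
Stock lattice S(k, i) with i counting down-moves:
  k=0: S(0,0) = 47.8500
  k=1: S(1,0) = 51.3560; S(1,1) = 44.5833
  k=2: S(2,0) = 55.1189; S(2,1) = 47.8500; S(2,2) = 41.5397
Terminal payoffs V(N, i) = max(S_T - K, 0):
  V(2,0) = 3.658889; V(2,1) = 0.000000; V(2,2) = 0.000000
Backward induction: V(k, i) = exp(-r*dt) * [p * V(k+1, i) + (1-p) * V(k+1, i+1)].
  V(1,0) = exp(-r*dt) * [p*3.658889 + (1-p)*0.000000] = 1.875931
  V(1,1) = exp(-r*dt) * [p*0.000000 + (1-p)*0.000000] = 0.000000
  V(0,0) = exp(-r*dt) * [p*1.875931 + (1-p)*0.000000] = 0.961799

Answer: Price = V(0,0) = 0.9618


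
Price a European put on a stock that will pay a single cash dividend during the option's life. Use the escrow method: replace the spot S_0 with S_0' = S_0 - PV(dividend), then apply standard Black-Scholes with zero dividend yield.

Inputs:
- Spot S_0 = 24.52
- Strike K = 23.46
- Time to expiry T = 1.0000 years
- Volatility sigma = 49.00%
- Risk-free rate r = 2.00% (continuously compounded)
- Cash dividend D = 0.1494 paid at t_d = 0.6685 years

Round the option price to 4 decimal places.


Answer: Price = 3.9269

Derivation:
PV(D) = D * exp(-r * t_d) = 0.1494 * 0.98671898 = 0.14741582
S_0' = S_0 - PV(D) = 24.5200 - 0.14741582 = 24.37258418
d1 = (ln(S_0'/K) + (r + sigma^2/2)*T) / (sigma*sqrt(T)) = 0.36369808
d2 = d1 - sigma*sqrt(T) = -0.12630192
exp(-rT) = 0.98019867
N(-d1) = 0.35804174; N(-d2) = 0.55025353
P = K * exp(-rT) * N(-d2) - S_0' * N(-d1) = 23.4600 * 0.98019867 * 0.55025353 - 24.37258418 * 0.35804174 = 3.9269


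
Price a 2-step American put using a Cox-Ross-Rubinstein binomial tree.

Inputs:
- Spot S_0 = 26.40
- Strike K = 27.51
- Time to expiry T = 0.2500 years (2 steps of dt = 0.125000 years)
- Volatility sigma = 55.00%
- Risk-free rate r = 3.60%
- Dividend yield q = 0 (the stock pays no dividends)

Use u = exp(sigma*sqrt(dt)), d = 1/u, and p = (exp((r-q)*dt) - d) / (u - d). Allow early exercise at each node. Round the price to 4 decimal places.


dt = T/N = 0.125000
u = exp(sigma*sqrt(dt)) = 1.214648; d = 1/u = 0.823284
p = (exp((r-q)*dt) - d) / (u - d) = 0.463063
Discount per step: exp(-r*dt) = 0.995510
Stock lattice S(k, i) with i counting down-moves:
  k=0: S(0,0) = 26.4000
  k=1: S(1,0) = 32.0667; S(1,1) = 21.7347
  k=2: S(2,0) = 38.9498; S(2,1) = 26.4000; S(2,2) = 17.8938
Terminal payoffs V(N, i) = max(K - S_T, 0):
  V(2,0) = 0.000000; V(2,1) = 1.110000; V(2,2) = 9.616182
Backward induction: V(k, i) = exp(-r*dt) * [p * V(k+1, i) + (1-p) * V(k+1, i+1)]; then take max(V_cont, immediate exercise) for American.
  V(1,0) = exp(-r*dt) * [p*0.000000 + (1-p)*1.110000] = 0.593324; exercise = 0.000000; V(1,0) = max -> 0.593324
  V(1,1) = exp(-r*dt) * [p*1.110000 + (1-p)*9.616182] = 5.651792; exercise = 5.775309; V(1,1) = max -> 5.775309
  V(0,0) = exp(-r*dt) * [p*0.593324 + (1-p)*5.775309] = 3.360566; exercise = 1.110000; V(0,0) = max -> 3.360566

Answer: Price = V(0,0) = 3.3606
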